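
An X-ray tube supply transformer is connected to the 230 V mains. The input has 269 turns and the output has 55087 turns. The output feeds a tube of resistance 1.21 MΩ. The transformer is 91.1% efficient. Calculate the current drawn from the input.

I_in ≈ 8.75 A

V_out = 230 × 55087/269 = 47100 V.
I_out = V_out/R = 47100/(1.21×10^6) = 0.038926 A.
P_out = V_out I_out = 47100 × 0.038926 = 1833.4 W.
P_in = P_out/η = 1833.4/0.911 = 2012.5 W.
I_in = P_in/V_in = 2012.5/230 = 8.75 A.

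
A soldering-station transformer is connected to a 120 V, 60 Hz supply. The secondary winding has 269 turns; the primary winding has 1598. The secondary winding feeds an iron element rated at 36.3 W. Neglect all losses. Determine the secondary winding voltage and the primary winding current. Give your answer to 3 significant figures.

V_s = V_p × N_s/N_p = 120 × 269/1598 = 20.200 V.
I_s = P/V_s = 36.3/20.200 = 1.7970 A.
I_p = I_s × N_s/N_p = 1.7970 × 269/1598 = 0.302 A.

V_s ≈ 20.2 V, I_p ≈ 0.302 A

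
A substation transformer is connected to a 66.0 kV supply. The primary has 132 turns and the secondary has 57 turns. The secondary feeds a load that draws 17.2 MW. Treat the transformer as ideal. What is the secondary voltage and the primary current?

V_s = V_p × N_s/N_p = 66000 × 57/132 = 28500 V.
I_s = P/V_s = 1.72×10^7/28500 = 603.51 A.
I_p = I_s × N_s/N_p = 603.51 × 57/132 = 261 A.

V_s ≈ 28500 V, I_p ≈ 261 A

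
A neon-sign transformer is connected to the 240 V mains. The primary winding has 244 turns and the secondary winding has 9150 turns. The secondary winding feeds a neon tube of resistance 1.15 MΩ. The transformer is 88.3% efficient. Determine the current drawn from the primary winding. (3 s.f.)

I_p ≈ 0.332 A

V_s = 240 × 9150/244 = 9000.0 V.
I_s = V_s/R = 9000.0/(1.15×10^6) = 0.0078261 A.
P_out = V_s I_s = 9000.0 × 0.0078261 = 70.435 W.
P_in = P_out/η = 70.435/0.883 = 79.768 W.
I_p = P_in/V_p = 79.768/240 = 0.332 A.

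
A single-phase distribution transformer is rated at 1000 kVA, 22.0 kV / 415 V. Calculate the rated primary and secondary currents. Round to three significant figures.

I_p ≈ 45.5 A, I_s ≈ 2410 A

I_p = S/V_p = 1000000/22000 = 45.5 A.
I_s = S/V_s = 1000000/415 = 2410 A.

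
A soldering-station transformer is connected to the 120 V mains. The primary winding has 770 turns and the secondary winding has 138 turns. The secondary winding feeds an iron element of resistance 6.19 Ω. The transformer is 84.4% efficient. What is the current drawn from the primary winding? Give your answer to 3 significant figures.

V_s = 120 × 138/770 = 21.506 V.
I_s = V_s/R = 21.506/6.19 = 3.4744 A.
P_out = V_s I_s = 21.506 × 3.4744 = 74.722 W.
P_in = P_out/η = 74.722/0.844 = 88.533 W.
I_p = P_in/V_p = 88.533/120 = 0.738 A.

I_p ≈ 0.738 A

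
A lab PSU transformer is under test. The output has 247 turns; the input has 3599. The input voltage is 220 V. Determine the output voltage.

V_out ≈ 15.1 V

V_out/V_in = N_out/N_in, so V_out = 220 × 247/3599 = 15.1 V.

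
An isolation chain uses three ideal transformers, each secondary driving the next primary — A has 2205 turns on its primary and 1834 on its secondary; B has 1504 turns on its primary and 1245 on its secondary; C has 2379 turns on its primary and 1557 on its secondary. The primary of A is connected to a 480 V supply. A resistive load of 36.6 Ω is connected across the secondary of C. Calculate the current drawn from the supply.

I_supply ≈ 2.66 A

Secondary of A: V = 480.00 × 1834/2205 = 399.24 V.
Secondary of B: V = 399.24 × 1245/1504 = 330.49 V.
Secondary of C: V = 330.49 × 1557/2379 = 216.30 V.
I_load = 216.30/36.6 = 5.9097 A, so P_out = 216.30 × 5.9097 = 1278.2 W.
All ideal ⇒ P_in = P_out, so I_supply = 1278.2/480 = 2.66 A.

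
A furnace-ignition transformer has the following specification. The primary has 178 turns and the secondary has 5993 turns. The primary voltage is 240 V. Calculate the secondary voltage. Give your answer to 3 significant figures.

V_s/V_p = N_s/N_p, so V_s = 240 × 5993/178 = 8080 V.

V_s ≈ 8080 V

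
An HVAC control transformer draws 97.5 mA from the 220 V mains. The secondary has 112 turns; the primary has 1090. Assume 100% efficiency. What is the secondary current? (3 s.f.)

I_s/I_p = N_p/N_s, so I_s = 0.0975 × 1090/112 = 0.949 A.

I_s ≈ 0.949 A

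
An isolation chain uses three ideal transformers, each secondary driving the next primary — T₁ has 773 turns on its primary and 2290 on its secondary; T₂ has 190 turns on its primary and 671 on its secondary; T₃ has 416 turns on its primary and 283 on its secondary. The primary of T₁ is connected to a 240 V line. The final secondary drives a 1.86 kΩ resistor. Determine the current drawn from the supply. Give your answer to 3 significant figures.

I_supply ≈ 6.54 A

After T₁: V = 240.00 × 2290/773 = 711.00 V.
After T₂: V = 711.00 × 671/190 = 2510.9 V.
After T₃: V = 2510.9 × 283/416 = 1708.2 V.
I_load = 1708.2/1860 = 0.91837 A, so P_out = 1708.2 × 0.91837 = 1568.7 W.
All ideal ⇒ P_in = P_out, so I_supply = 1568.7/240 = 6.54 A.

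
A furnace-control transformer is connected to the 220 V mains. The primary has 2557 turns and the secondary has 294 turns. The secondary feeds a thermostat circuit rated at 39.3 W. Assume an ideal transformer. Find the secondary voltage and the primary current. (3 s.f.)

V_s ≈ 25.3 V, I_p ≈ 0.179 A

V_s = V_p × N_s/N_p = 220 × 294/2557 = 25.295 V.
I_s = P/V_s = 39.3/25.295 = 1.5537 A.
I_p = I_s × N_s/N_p = 1.5537 × 294/2557 = 0.179 A.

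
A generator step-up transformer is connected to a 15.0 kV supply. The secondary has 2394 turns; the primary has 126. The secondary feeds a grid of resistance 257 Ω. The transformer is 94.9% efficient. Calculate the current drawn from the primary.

V_s = 15000 × 2394/126 = 285000 V.
I_s = V_s/R = 285000/257 = 1108.9 A.
P_out = V_s I_s = 285000 × 1108.9 = 3.1605×10^8 W.
P_in = P_out/η = 3.1605×10^8/0.949 = 3.3304×10^8 W.
I_p = P_in/V_p = 3.3304×10^8/15000 = 22200 A.

I_p ≈ 22200 A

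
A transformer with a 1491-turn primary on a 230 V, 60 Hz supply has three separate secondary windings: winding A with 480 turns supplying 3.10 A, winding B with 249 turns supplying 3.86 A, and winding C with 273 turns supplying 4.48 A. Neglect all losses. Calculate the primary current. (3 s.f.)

V_A = 230 × 480/1491 = 74.044 V; V_B = 230 × 249/1491 = 38.410 V; V_C = 230 × 273/1491 = 42.113 V.
P_out = V_A I_A + V_B I_B + V_C I_C = 74.044×3.10 + 38.410×3.86 + 42.113×4.48 = 229.54 + 148.26 + 188.66 = 566.47 W.
Ideal ⇒ P_in = P_out, so I_p = P_out/V_p = 566.47/230 = 2.46 A.

I_p ≈ 2.46 A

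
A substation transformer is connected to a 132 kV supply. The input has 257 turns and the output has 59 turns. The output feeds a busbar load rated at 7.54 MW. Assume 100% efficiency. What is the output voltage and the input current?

V_out ≈ 30300 V, I_in ≈ 57.1 A

V_out = V_in × N_out/N_in = 132000 × 59/257 = 30304 V.
I_out = P/V_out = 7.54×10^6/30304 = 248.82 A.
I_in = I_out × N_out/N_in = 248.82 × 59/257 = 57.1 A.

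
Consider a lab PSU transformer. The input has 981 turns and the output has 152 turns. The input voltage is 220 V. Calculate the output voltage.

V_out/V_in = N_out/N_in, so V_out = 220 × 152/981 = 34.1 V.

V_out ≈ 34.1 V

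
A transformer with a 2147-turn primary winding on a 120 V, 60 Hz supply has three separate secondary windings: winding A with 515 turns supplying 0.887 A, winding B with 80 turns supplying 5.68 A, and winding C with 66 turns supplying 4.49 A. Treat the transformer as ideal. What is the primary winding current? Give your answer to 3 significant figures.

V_A = 120 × 515/2147 = 28.784 V; V_B = 120 × 80/2147 = 4.4714 V; V_C = 120 × 66/2147 = 3.6889 V.
P_out = V_A I_A + V_B I_B + V_C I_C = 28.784×0.887 + 4.4714×5.68 + 3.6889×4.49 = 25.532 + 25.397 + 16.563 = 67.492 W.
Ideal ⇒ P_in = P_out, so I_p = P_out/V_p = 67.492/120 = 0.562 A.

I_p ≈ 0.562 A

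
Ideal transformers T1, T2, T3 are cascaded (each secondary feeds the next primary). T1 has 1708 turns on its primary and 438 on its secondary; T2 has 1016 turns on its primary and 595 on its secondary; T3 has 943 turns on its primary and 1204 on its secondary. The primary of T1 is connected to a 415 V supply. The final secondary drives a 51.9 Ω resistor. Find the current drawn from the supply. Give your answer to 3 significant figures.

After T1: V = 415.00 × 438/1708 = 106.42 V.
After T2: V = 106.42 × 595/1016 = 62.324 V.
After T3: V = 62.324 × 1204/943 = 79.574 V.
I_load = 79.574/51.9 = 1.5332 A, so P_out = 79.574 × 1.5332 = 122.00 W.
All ideal ⇒ P_in = P_out, so I_supply = 122.00/415 = 0.294 A.

I_supply ≈ 0.294 A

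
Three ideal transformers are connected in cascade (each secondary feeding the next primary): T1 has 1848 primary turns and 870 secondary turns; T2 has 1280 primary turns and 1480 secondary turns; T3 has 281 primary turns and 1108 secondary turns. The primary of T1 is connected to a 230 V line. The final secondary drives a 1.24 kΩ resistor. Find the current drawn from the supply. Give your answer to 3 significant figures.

I_supply ≈ 0.854 A

Secondary of T1: V = 230.00 × 870/1848 = 108.28 V.
Secondary of T2: V = 108.28 × 1480/1280 = 125.20 V.
Secondary of T3: V = 125.20 × 1108/281 = 493.66 V.
I_load = 493.66/1240 = 0.39812 A, so P_out = 493.66 × 0.39812 = 196.53 W.
All ideal ⇒ P_in = P_out, so I_supply = 196.53/230 = 0.854 A.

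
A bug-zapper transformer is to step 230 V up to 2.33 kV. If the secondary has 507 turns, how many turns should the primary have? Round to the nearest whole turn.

N_p = 50 turns

N_p/N_s = V_p/V_s, so N_p = 507 × 230/2330 = 50.0 ≈ 50 turns.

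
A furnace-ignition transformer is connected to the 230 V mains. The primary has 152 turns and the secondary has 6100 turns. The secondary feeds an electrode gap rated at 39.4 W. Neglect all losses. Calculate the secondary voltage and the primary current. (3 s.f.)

V_s = V_p × N_s/N_p = 230 × 6100/152 = 9230.3 V.
I_s = P/V_s = 39.4/9230.3 = 0.0042686 A.
I_p = I_s × N_s/N_p = 0.0042686 × 6100/152 = 0.171 A.

V_s ≈ 9230 V, I_p ≈ 0.171 A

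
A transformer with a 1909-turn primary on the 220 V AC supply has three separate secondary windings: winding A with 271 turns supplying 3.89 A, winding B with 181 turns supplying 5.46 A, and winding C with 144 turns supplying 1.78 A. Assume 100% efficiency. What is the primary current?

I_p ≈ 1.20 A

V_A = 220 × 271/1909 = 31.231 V; V_B = 220 × 181/1909 = 20.859 V; V_C = 220 × 144/1909 = 16.595 V.
P_out = V_A I_A + V_B I_B + V_C I_C = 31.231×3.89 + 20.859×5.46 + 16.595×1.78 = 121.49 + 113.89 + 29.539 = 264.92 W.
Ideal ⇒ P_in = P_out, so I_p = P_out/V_p = 264.92/220 = 1.20 A.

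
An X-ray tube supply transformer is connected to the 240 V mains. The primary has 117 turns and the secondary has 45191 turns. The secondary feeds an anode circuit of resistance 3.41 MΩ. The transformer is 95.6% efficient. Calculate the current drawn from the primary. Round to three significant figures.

V_s = 240 × 45191/117 = 92699 V.
I_s = V_s/R = 92699/(3.41×10^6) = 0.027185 A.
P_out = V_s I_s = 92699 × 0.027185 = 2520.0 W.
P_in = P_out/η = 2520.0/0.956 = 2636.0 W.
I_p = P_in/V_p = 2636.0/240 = 11.0 A.

I_p ≈ 11.0 A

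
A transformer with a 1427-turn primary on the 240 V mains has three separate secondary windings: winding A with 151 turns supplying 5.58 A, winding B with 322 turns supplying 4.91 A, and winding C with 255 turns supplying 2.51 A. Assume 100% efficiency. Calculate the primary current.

V_A = 240 × 151/1427 = 25.396 V; V_B = 240 × 322/1427 = 54.156 V; V_C = 240 × 255/1427 = 42.887 V.
P_out = V_A I_A + V_B I_B + V_C I_C = 25.396×5.58 + 54.156×4.91 + 42.887×2.51 = 141.71 + 265.90 + 107.65 = 515.26 W.
Ideal ⇒ P_in = P_out, so I_p = P_out/V_p = 515.26/240 = 2.15 A.

I_p ≈ 2.15 A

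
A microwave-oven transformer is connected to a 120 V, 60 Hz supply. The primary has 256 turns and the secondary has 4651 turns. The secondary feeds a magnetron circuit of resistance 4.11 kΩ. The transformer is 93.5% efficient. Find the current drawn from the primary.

V_s = 120 × 4651/256 = 2180.2 V.
I_s = V_s/R = 2180.2/4110 = 0.53045 A.
P_out = V_s I_s = 2180.2 × 0.53045 = 1156.5 W.
P_in = P_out/η = 1156.5/0.935 = 1236.9 W.
I_p = P_in/V_p = 1236.9/120 = 10.3 A.

I_p ≈ 10.3 A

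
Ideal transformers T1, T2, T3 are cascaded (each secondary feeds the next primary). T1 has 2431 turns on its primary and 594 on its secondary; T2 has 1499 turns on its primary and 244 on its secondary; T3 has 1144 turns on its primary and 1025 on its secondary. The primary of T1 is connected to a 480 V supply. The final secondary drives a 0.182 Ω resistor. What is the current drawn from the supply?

I_supply ≈ 3.35 A

After T1: V = 480.00 × 594/2431 = 117.29 V.
After T2: V = 117.29 × 244/1499 = 19.091 V.
After T3: V = 19.091 × 1025/1144 = 17.105 V.
I_load = 17.105/0.182 = 93.985 A, so P_out = 17.105 × 93.985 = 1607.6 W.
All ideal ⇒ P_in = P_out, so I_supply = 1607.6/480 = 3.35 A.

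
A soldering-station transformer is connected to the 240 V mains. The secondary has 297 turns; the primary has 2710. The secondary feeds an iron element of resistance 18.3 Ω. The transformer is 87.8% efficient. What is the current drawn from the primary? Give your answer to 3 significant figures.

V_s = 240 × 297/2710 = 26.303 V.
I_s = V_s/R = 26.303/18.3 = 1.4373 A.
P_out = V_s I_s = 26.303 × 1.4373 = 37.805 W.
P_in = P_out/η = 37.805/0.878 = 43.058 W.
I_p = P_in/V_p = 43.058/240 = 0.179 A.

I_p ≈ 0.179 A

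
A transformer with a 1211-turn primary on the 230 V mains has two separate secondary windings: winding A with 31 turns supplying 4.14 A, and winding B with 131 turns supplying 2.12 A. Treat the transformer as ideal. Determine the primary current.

I_p ≈ 0.335 A

V_A = 230 × 31/1211 = 5.8877 V; V_B = 230 × 131/1211 = 24.880 V.
P_out = V_A I_A + V_B I_B = 5.8877×4.14 + 24.880×2.12 = 24.375 + 52.746 = 77.121 W.
Ideal ⇒ P_in = P_out, so I_p = P_out/V_p = 77.121/230 = 0.335 A.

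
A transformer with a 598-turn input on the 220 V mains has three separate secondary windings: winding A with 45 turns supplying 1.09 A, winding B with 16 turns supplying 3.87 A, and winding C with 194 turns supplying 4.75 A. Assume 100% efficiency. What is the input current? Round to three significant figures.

V_A = 220 × 45/598 = 16.555 V; V_B = 220 × 16/598 = 5.8863 V; V_C = 220 × 194/598 = 71.371 V.
P_out = V_A I_A + V_B I_B + V_C I_C = 16.555×1.09 + 5.8863×3.87 + 71.371×4.75 = 18.045 + 22.780 + 339.01 = 379.84 W.
Ideal ⇒ P_in = P_out, so I_in = P_out/V_in = 379.84/220 = 1.73 A.

I_in ≈ 1.73 A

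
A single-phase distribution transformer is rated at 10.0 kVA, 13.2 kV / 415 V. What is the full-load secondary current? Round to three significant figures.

I_s = S/V_s = 10000/415 = 24.1 A.

I_s ≈ 24.1 A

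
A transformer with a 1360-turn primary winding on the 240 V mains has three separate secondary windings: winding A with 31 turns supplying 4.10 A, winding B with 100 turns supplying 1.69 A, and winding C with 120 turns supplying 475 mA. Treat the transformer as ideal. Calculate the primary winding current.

V_A = 240 × 31/1360 = 5.4706 V; V_B = 240 × 100/1360 = 17.647 V; V_C = 240 × 120/1360 = 21.176 V.
P_out = V_A I_A + V_B I_B + V_C I_C = 5.4706×4.10 + 17.647×1.69 + 21.176×0.475 = 22.429 + 29.824 + 10.059 = 62.312 W.
Ideal ⇒ P_in = P_out, so I_p = P_out/V_p = 62.312/240 = 0.260 A.

I_p ≈ 0.260 A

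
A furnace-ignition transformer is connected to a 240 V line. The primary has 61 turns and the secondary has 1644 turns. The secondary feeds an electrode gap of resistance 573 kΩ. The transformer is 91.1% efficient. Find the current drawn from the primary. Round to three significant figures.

I_p ≈ 0.334 A

V_s = 240 × 1644/61 = 6468.2 V.
I_s = V_s/R = 6468.2/573000 = 0.011288 A.
P_out = V_s I_s = 6468.2 × 0.011288 = 73.015 W.
P_in = P_out/η = 73.015/0.911 = 80.148 W.
I_p = P_in/V_p = 80.148/240 = 0.334 A.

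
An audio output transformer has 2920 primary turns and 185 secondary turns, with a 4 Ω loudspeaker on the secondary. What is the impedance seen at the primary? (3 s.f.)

Z_p = (N_p/N_s)² × Z_s = (2920/185)² × 4 = 997 Ω.

Z_p ≈ 997 Ω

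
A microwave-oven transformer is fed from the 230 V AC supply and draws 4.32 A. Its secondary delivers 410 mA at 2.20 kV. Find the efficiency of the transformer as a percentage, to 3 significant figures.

P_in = 230 × 4.32 = 993.600 W.
P_out = 2200 × 0.410 = 902.000 W.
η = P_out/P_in = 902.000/993.600 = 0.908.

η ≈ 90.8%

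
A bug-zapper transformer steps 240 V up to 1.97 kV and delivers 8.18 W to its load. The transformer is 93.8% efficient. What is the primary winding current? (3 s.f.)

I_p ≈ 0.0363 A

P_in = P_out/η = 8.18/0.938 = 8.7207 W.
I_p = P_in/V_p = 8.7207/240 = 0.0363 A.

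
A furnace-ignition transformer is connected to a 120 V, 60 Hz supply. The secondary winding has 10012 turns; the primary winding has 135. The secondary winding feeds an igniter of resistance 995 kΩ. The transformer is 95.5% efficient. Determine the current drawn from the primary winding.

I_p ≈ 0.695 A

V_s = 120 × 10012/135 = 8899.6 V.
I_s = V_s/R = 8899.6/995000 = 0.0089443 A.
P_out = V_s I_s = 8899.6 × 0.0089443 = 79.600 W.
P_in = P_out/η = 79.600/0.955 = 83.351 W.
I_p = P_in/V_p = 83.351/120 = 0.695 A.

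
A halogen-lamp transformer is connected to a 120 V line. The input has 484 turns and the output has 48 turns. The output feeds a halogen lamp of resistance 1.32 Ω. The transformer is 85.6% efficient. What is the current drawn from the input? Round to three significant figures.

I_in ≈ 1.04 A

V_out = 120 × 48/484 = 11.901 V.
I_out = V_out/R = 11.901/1.32 = 9.0158 A.
P_out = V_out I_out = 11.901 × 9.0158 = 107.30 W.
P_in = P_out/η = 107.30/0.856 = 125.34 W.
I_in = P_in/V_in = 125.34/120 = 1.04 A.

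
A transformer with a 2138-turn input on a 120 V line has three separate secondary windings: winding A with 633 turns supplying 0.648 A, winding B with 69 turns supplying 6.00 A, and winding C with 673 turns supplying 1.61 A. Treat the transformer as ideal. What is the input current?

I_in ≈ 0.892 A

V_A = 120 × 633/2138 = 35.529 V; V_B = 120 × 69/2138 = 3.8728 V; V_C = 120 × 673/2138 = 37.774 V.
P_out = V_A I_A + V_B I_B + V_C I_C = 35.529×0.648 + 3.8728×6.00 + 37.774×1.61 = 23.022 + 23.237 + 60.816 = 107.07 W.
Ideal ⇒ P_in = P_out, so I_in = P_out/V_in = 107.07/120 = 0.892 A.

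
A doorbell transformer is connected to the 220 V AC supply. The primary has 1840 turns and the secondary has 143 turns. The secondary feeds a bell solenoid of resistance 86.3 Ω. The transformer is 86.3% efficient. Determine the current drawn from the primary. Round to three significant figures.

V_s = 220 × 143/1840 = 17.098 V.
I_s = V_s/R = 17.098/86.3 = 0.19812 A.
P_out = V_s I_s = 17.098 × 0.19812 = 3.3874 W.
P_in = P_out/η = 3.3874/0.863 = 3.9252 W.
I_p = P_in/V_p = 3.9252/220 = 0.0178 A.

I_p ≈ 0.0178 A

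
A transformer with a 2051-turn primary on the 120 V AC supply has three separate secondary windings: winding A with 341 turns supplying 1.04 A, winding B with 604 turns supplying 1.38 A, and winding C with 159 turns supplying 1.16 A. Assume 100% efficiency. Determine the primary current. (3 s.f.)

I_p ≈ 0.669 A

V_A = 120 × 341/2051 = 19.951 V; V_B = 120 × 604/2051 = 35.339 V; V_C = 120 × 159/2051 = 9.3028 V.
P_out = V_A I_A + V_B I_B + V_C I_C = 19.951×1.04 + 35.339×1.38 + 9.3028×1.16 = 20.749 + 48.768 + 10.791 = 80.308 W.
Ideal ⇒ P_in = P_out, so I_p = P_out/V_p = 80.308/120 = 0.669 A.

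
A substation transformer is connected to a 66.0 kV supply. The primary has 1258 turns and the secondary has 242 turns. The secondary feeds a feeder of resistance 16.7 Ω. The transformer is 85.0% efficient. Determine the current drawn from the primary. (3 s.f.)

I_p ≈ 172 A

V_s = 66000 × 242/1258 = 12696 V.
I_s = V_s/R = 12696/16.7 = 760.26 A.
P_out = V_s I_s = 12696 × 760.26 = 9.6525×10^6 W.
P_in = P_out/η = 9.6525×10^6/0.850 = 1.1356×10^7 W.
I_p = P_in/V_p = 1.1356×10^7/66000 = 172 A.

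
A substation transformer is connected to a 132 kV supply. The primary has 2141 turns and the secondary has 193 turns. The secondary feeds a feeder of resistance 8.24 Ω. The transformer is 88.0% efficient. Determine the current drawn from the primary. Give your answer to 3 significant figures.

V_s = 132000 × 193/2141 = 11899 V.
I_s = V_s/R = 11899/8.24 = 1444.1 A.
P_out = V_s I_s = 11899 × 1444.1 = 1.7183×10^7 W.
P_in = P_out/η = 1.7183×10^7/0.880 = 1.9526×10^7 W.
I_p = P_in/V_p = 1.9526×10^7/132000 = 148 A.

I_p ≈ 148 A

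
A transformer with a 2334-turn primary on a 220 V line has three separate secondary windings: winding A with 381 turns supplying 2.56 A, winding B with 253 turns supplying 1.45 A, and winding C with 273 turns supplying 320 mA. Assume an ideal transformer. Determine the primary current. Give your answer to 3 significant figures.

I_p ≈ 0.612 A

V_A = 220 × 381/2334 = 35.913 V; V_B = 220 × 253/2334 = 23.847 V; V_C = 220 × 273/2334 = 25.733 V.
P_out = V_A I_A + V_B I_B + V_C I_C = 35.913×2.56 + 23.847×1.45 + 25.733×0.320 = 91.936 + 34.579 + 8.2344 = 134.75 W.
Ideal ⇒ P_in = P_out, so I_p = P_out/V_p = 134.75/220 = 0.612 A.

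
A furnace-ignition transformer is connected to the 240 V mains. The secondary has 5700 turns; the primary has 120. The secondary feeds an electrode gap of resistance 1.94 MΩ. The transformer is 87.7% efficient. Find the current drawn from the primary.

V_s = 240 × 5700/120 = 11400 V.
I_s = V_s/R = 11400/(1.94×10^6) = 0.0058763 A.
P_out = V_s I_s = 11400 × 0.0058763 = 66.990 W.
P_in = P_out/η = 66.990/0.877 = 76.385 W.
I_p = P_in/V_p = 76.385/240 = 0.318 A.

I_p ≈ 0.318 A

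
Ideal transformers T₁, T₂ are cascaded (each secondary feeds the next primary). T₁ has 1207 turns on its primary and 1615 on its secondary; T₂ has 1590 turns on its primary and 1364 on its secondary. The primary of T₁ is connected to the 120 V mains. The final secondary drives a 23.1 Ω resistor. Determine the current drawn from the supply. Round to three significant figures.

Secondary of T₁: V = 120.00 × 1615/1207 = 160.56 V.
Secondary of T₂: V = 160.56 × 1364/1590 = 137.74 V.
I_load = 137.74/23.1 = 5.9628 A, so P_out = 137.74 × 5.9628 = 821.33 W.
All ideal ⇒ P_in = P_out, so I_supply = 821.33/120 = 6.84 A.

I_supply ≈ 6.84 A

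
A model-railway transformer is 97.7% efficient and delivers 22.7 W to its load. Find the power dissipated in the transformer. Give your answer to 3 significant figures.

P_loss ≈ 0.534 W

P_in = P_out/η = 22.7/0.977 = 23.2344 W.
P_loss = P_in − P_out = 23.2344 − 22.7 = 0.534 W.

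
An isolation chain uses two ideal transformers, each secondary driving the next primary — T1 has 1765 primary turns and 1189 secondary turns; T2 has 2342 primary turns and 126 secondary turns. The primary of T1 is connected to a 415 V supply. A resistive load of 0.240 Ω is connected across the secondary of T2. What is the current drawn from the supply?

After T1: V = 415.00 × 1189/1765 = 279.57 V.
After T2: V = 279.57 × 126/2342 = 15.041 V.
I_load = 15.041/0.240 = 62.670 A, so P_out = 15.041 × 62.670 = 942.60 W.
All ideal ⇒ P_in = P_out, so I_supply = 942.60/415 = 2.27 A.

I_supply ≈ 2.27 A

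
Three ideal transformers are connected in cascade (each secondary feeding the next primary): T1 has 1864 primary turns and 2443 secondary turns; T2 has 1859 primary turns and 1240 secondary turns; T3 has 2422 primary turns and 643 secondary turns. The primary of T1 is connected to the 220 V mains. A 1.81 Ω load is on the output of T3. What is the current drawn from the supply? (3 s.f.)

I_supply ≈ 6.55 A

After T1: V = 220.00 × 2443/1864 = 288.34 V.
After T2: V = 288.34 × 1240/1859 = 192.33 V.
After T3: V = 192.33 × 643/2422 = 51.060 V.
I_load = 51.060/1.81 = 28.210 A, so P_out = 51.060 × 28.210 = 1440.4 W.
All ideal ⇒ P_in = P_out, so I_supply = 1440.4/220 = 6.55 A.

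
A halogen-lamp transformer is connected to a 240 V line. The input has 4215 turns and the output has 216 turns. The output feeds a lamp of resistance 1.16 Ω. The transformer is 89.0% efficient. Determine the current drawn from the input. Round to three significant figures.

I_in ≈ 0.610 A

V_out = 240 × 216/4215 = 12.299 V.
I_out = V_out/R = 12.299/1.16 = 10.603 A.
P_out = V_out I_out = 12.299 × 10.603 = 130.40 W.
P_in = P_out/η = 130.40/0.890 = 146.52 W.
I_in = P_in/V_in = 146.52/240 = 0.610 A.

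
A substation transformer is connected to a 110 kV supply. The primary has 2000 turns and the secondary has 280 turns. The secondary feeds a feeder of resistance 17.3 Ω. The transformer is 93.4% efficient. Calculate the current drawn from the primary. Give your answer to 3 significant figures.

V_s = 110000 × 280/2000 = 15400 V.
I_s = V_s/R = 15400/17.3 = 890.17 A.
P_out = V_s I_s = 15400 × 890.17 = 1.3709×10^7 W.
P_in = P_out/η = 1.3709×10^7/0.934 = 1.4677×10^7 W.
I_p = P_in/V_p = 1.4677×10^7/110000 = 133 A.

I_p ≈ 133 A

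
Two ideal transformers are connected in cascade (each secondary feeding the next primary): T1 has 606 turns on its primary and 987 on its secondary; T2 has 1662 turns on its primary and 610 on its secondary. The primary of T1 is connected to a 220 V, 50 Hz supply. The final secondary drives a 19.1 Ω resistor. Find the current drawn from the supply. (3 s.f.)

I_supply ≈ 4.12 A

After T1: V = 220.00 × 987/606 = 358.32 V.
After T2: V = 358.32 × 610/1662 = 131.51 V.
I_load = 131.51/19.1 = 6.8855 A, so P_out = 131.51 × 6.8855 = 905.52 W.
All ideal ⇒ P_in = P_out, so I_supply = 905.52/220 = 4.12 A.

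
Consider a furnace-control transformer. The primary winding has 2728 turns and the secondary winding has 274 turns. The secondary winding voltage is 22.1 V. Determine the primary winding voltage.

V_p ≈ 220 V

V_p/V_s = N_p/N_s, so V_p = 22.1 × 2728/274 = 220 V.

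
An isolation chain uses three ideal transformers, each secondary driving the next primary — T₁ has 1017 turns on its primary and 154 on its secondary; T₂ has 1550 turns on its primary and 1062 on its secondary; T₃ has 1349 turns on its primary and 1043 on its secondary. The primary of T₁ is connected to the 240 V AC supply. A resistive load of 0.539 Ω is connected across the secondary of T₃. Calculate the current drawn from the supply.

I_supply ≈ 2.87 A

After T₁: V = 240.00 × 154/1017 = 36.342 V.
After T₂: V = 36.342 × 1062/1550 = 24.900 V.
After T₃: V = 24.900 × 1043/1349 = 19.252 V.
I_load = 19.252/0.539 = 35.718 A, so P_out = 19.252 × 35.718 = 687.64 W.
All ideal ⇒ P_in = P_out, so I_supply = 687.64/240 = 2.87 A.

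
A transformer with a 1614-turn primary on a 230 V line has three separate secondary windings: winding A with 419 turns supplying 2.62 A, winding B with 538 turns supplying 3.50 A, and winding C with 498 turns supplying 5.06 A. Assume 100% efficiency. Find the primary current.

V_A = 230 × 419/1614 = 59.709 V; V_B = 230 × 538/1614 = 76.667 V; V_C = 230 × 498/1614 = 70.967 V.
P_out = V_A I_A + V_B I_B + V_C I_C = 59.709×2.62 + 76.667×3.50 + 70.967×5.06 = 156.44 + 268.33 + 359.09 = 783.86 W.
Ideal ⇒ P_in = P_out, so I_p = P_out/V_p = 783.86/230 = 3.41 A.

I_p ≈ 3.41 A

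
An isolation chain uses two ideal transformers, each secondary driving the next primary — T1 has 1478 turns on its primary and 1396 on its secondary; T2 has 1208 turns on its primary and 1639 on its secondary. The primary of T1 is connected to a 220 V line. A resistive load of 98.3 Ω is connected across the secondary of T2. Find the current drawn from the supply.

After T1: V = 220.00 × 1396/1478 = 207.79 V.
After T2: V = 207.79 × 1639/1208 = 281.93 V.
I_load = 281.93/98.3 = 2.8681 A, so P_out = 281.93 × 2.8681 = 808.61 W.
All ideal ⇒ P_in = P_out, so I_supply = 808.61/220 = 3.68 A.

I_supply ≈ 3.68 A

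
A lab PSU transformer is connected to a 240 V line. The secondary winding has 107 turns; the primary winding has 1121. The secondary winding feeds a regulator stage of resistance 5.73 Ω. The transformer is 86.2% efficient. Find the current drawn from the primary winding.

I_p ≈ 0.443 A

V_s = 240 × 107/1121 = 22.908 V.
I_s = V_s/R = 22.908/5.73 = 3.9979 A.
P_out = V_s I_s = 22.908 × 3.9979 = 91.585 W.
P_in = P_out/η = 91.585/0.862 = 106.25 W.
I_p = P_in/V_p = 106.25/240 = 0.443 A.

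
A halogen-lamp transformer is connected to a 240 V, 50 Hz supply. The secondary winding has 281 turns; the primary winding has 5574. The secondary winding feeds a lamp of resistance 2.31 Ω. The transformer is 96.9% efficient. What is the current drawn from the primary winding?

V_s = 240 × 281/5574 = 12.099 V.
I_s = V_s/R = 12.099/2.31 = 5.2377 A.
P_out = V_s I_s = 12.099 × 5.2377 = 63.371 W.
P_in = P_out/η = 63.371/0.969 = 65.398 W.
I_p = P_in/V_p = 65.398/240 = 0.272 A.

I_p ≈ 0.272 A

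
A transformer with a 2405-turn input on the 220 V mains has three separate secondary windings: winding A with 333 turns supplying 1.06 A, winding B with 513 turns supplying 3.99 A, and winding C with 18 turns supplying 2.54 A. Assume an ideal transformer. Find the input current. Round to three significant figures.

V_A = 220 × 333/2405 = 30.462 V; V_B = 220 × 513/2405 = 46.927 V; V_C = 220 × 18/2405 = 1.6466 V.
P_out = V_A I_A + V_B I_B + V_C I_C = 30.462×1.06 + 46.927×3.99 + 1.6466×2.54 = 32.289 + 187.24 + 4.1823 = 223.71 W.
Ideal ⇒ P_in = P_out, so I_in = P_out/V_in = 223.71/220 = 1.02 A.

I_in ≈ 1.02 A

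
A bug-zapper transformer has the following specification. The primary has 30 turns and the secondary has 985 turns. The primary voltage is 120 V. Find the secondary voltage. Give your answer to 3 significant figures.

V_s ≈ 3940 V

V_s/V_p = N_s/N_p, so V_s = 120 × 985/30 = 3940 V.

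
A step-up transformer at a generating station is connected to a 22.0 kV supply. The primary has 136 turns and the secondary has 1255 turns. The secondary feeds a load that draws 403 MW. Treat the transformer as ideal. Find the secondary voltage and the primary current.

V_s = V_p × N_s/N_p = 22000 × 1255/136 = 203010 V.
I_s = P/V_s = 4.03×10^8/203010 = 1985.1 A.
I_p = I_s × N_s/N_p = 1985.1 × 1255/136 = 18300 A.

V_s ≈ 203000 V, I_p ≈ 18300 A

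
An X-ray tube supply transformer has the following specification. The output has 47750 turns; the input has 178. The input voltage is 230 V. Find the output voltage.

V_out/V_in = N_out/N_in, so V_out = 230 × 47750/178 = 61700 V.

V_out ≈ 61700 V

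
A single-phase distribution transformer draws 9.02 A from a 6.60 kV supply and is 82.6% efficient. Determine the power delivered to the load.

P_in = V_p I_p = 6600 × 9.02 = 59532 W.
P_out = η P_in = 0.826 × 59532 = 49200 W.

P_out ≈ 49200 W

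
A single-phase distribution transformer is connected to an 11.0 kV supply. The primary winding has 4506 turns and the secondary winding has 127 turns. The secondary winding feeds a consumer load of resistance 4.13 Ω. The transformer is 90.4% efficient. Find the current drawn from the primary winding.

V_s = 11000 × 127/4506 = 310.03 V.
I_s = V_s/R = 310.03/4.13 = 75.068 A.
P_out = V_s I_s = 310.03 × 75.068 = 23273 W.
P_in = P_out/η = 23273/0.904 = 25745 W.
I_p = P_in/V_p = 25745/11000 = 2.34 A.

I_p ≈ 2.34 A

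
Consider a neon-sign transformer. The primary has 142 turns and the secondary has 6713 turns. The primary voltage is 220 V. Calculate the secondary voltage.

V_s ≈ 10400 V

V_s/V_p = N_s/N_p, so V_s = 220 × 6713/142 = 10400 V.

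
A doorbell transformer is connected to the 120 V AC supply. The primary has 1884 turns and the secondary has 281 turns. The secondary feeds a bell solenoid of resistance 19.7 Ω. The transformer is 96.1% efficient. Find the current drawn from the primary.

V_s = 120 × 281/1884 = 17.898 V.
I_s = V_s/R = 17.898/19.7 = 0.90853 A.
P_out = V_s I_s = 17.898 × 0.90853 = 16.261 W.
P_in = P_out/η = 16.261/0.961 = 16.921 W.
I_p = P_in/V_p = 16.921/120 = 0.141 A.

I_p ≈ 0.141 A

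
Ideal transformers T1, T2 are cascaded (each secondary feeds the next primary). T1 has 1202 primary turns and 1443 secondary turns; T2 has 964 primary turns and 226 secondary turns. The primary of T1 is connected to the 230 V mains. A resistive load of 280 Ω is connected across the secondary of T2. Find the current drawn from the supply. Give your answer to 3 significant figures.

I_supply ≈ 0.0651 A

Secondary of T1: V = 230.00 × 1443/1202 = 276.11 V.
Secondary of T2: V = 276.11 × 226/964 = 64.732 V.
I_load = 64.732/280 = 0.23119 A, so P_out = 64.732 × 0.23119 = 14.965 W.
All ideal ⇒ P_in = P_out, so I_supply = 14.965/230 = 0.0651 A.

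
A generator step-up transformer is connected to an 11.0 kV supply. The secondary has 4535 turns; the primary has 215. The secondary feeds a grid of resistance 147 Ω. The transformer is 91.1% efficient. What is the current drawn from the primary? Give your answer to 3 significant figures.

V_s = 11000 × 4535/215 = 232020 V.
I_s = V_s/R = 232020/147 = 1578.4 A.
P_out = V_s I_s = 232020 × 1578.4 = 3.6622×10^8 W.
P_in = P_out/η = 3.6622×10^8/0.911 = 4.0200×10^8 W.
I_p = P_in/V_p = 4.0200×10^8/11000 = 36500 A.

I_p ≈ 36500 A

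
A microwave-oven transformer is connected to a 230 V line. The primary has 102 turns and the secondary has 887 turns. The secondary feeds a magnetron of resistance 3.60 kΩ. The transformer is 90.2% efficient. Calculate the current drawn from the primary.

I_p ≈ 5.36 A

V_s = 230 × 887/102 = 2000.1 V.
I_s = V_s/R = 2000.1/3600 = 0.55558 A.
P_out = V_s I_s = 2000.1 × 0.55558 = 1111.2 W.
P_in = P_out/η = 1111.2/0.902 = 1232.0 W.
I_p = P_in/V_p = 1232.0/230 = 5.36 A.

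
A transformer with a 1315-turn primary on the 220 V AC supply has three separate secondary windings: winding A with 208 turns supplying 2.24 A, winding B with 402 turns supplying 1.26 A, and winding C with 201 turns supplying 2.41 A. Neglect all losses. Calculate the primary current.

I_p ≈ 1.11 A

V_A = 220 × 208/1315 = 34.798 V; V_B = 220 × 402/1315 = 67.255 V; V_C = 220 × 201/1315 = 33.627 V.
P_out = V_A I_A + V_B I_B + V_C I_C = 34.798×2.24 + 67.255×1.26 + 33.627×2.41 = 77.949 + 84.741 + 81.042 = 243.73 W.
Ideal ⇒ P_in = P_out, so I_p = P_out/V_p = 243.73/220 = 1.11 A.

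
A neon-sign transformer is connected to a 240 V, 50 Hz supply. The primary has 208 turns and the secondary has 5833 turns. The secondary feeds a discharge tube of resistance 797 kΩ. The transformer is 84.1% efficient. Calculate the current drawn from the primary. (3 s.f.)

I_p ≈ 0.282 A

V_s = 240 × 5833/208 = 6730.4 V.
I_s = V_s/R = 6730.4/797000 = 0.0084446 A.
P_out = V_s I_s = 6730.4 × 0.0084446 = 56.836 W.
P_in = P_out/η = 56.836/0.841 = 67.581 W.
I_p = P_in/V_p = 67.581/240 = 0.282 A.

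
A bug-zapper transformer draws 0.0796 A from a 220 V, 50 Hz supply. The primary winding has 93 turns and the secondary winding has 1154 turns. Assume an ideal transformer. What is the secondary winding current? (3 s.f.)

I_s/I_p = N_p/N_s, so I_s = 0.0796 × 93/1154 = 0.00641 A.

I_s ≈ 0.00641 A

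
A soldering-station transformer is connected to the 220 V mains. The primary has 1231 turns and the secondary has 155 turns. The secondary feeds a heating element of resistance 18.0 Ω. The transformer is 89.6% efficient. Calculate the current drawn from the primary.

V_s = 220 × 155/1231 = 27.701 V.
I_s = V_s/R = 27.701/18.0 = 1.5389 A.
P_out = V_s I_s = 27.701 × 1.5389 = 42.630 W.
P_in = P_out/η = 42.630/0.896 = 47.579 W.
I_p = P_in/V_p = 47.579/220 = 0.216 A.

I_p ≈ 0.216 A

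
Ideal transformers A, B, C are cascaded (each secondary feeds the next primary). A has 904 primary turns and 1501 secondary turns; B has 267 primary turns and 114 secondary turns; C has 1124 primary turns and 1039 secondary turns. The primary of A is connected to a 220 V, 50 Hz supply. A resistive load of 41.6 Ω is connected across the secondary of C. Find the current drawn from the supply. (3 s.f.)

Secondary of A: V = 220.00 × 1501/904 = 365.29 V.
Secondary of B: V = 365.29 × 114/267 = 155.97 V.
Secondary of C: V = 155.97 × 1039/1124 = 144.17 V.
I_load = 144.17/41.6 = 3.4656 A, so P_out = 144.17 × 3.4656 = 499.65 W.
All ideal ⇒ P_in = P_out, so I_supply = 499.65/220 = 2.27 A.

I_supply ≈ 2.27 A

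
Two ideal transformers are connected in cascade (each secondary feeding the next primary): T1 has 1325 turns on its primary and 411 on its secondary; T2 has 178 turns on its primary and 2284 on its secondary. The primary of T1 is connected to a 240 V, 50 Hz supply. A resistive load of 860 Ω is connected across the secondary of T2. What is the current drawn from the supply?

I_supply ≈ 4.42 A

Secondary of T1: V = 240.00 × 411/1325 = 74.445 V.
Secondary of T2: V = 74.445 × 2284/178 = 955.24 V.
I_load = 955.24/860 = 1.1107 A, so P_out = 955.24 × 1.1107 = 1061.0 W.
All ideal ⇒ P_in = P_out, so I_supply = 1061.0/240 = 4.42 A.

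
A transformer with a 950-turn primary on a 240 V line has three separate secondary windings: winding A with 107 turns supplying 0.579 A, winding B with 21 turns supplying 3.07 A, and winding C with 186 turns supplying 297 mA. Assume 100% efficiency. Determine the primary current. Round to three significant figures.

I_p ≈ 0.191 A

V_A = 240 × 107/950 = 27.032 V; V_B = 240 × 21/950 = 5.3053 V; V_C = 240 × 186/950 = 46.989 V.
P_out = V_A I_A + V_B I_B + V_C I_C = 27.032×0.579 + 5.3053×3.07 + 46.989×0.297 = 15.651 + 16.287 + 13.956 = 45.894 W.
Ideal ⇒ P_in = P_out, so I_p = P_out/V_p = 45.894/240 = 0.191 A.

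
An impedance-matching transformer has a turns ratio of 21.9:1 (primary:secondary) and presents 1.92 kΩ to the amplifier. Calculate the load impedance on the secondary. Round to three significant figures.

Z_s = Z_p/(N_p/N_s)² = 1920/21.9² = 4.00 Ω.

Z_s ≈ 4.00 Ω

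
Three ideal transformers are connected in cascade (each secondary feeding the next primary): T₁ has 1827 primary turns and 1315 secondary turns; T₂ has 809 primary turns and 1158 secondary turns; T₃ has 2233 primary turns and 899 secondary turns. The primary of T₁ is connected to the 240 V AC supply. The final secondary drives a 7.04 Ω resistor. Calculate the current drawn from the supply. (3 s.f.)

After T₁: V = 240.00 × 1315/1827 = 172.74 V.
After T₂: V = 172.74 × 1158/809 = 247.26 V.
After T₃: V = 247.26 × 899/2233 = 99.547 V.
I_load = 99.547/7.04 = 14.140 A, so P_out = 99.547 × 14.140 = 1407.6 W.
All ideal ⇒ P_in = P_out, so I_supply = 1407.6/240 = 5.87 A.

I_supply ≈ 5.87 A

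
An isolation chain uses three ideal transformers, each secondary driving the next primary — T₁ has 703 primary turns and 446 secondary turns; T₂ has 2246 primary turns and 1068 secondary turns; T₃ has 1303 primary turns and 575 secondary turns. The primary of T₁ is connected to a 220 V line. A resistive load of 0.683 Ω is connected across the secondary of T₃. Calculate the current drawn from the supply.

After T₁: V = 220.00 × 446/703 = 139.57 V.
After T₂: V = 139.57 × 1068/2246 = 66.369 V.
After T₃: V = 66.369 × 575/1303 = 29.288 V.
I_load = 29.288/0.683 = 42.881 A, so P_out = 29.288 × 42.881 = 1255.9 W.
All ideal ⇒ P_in = P_out, so I_supply = 1255.9/220 = 5.71 A.

I_supply ≈ 5.71 A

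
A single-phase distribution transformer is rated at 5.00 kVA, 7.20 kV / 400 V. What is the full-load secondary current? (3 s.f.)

I_s = S/V_s = 5000/400 = 12.5 A.

I_s ≈ 12.5 A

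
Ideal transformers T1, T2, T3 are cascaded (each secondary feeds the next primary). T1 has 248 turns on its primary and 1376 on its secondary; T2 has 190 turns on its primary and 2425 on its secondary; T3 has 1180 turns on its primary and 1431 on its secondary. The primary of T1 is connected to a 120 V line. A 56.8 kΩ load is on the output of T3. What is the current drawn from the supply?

Secondary of T1: V = 120.00 × 1376/248 = 665.81 V.
Secondary of T2: V = 665.81 × 2425/190 = 8497.8 V.
Secondary of T3: V = 8497.8 × 1431/1180 = 10305 V.
I_load = 10305/56800 = 0.18143 A, so P_out = 10305 × 0.18143 = 1869.7 W.
All ideal ⇒ P_in = P_out, so I_supply = 1869.7/120 = 15.6 A.

I_supply ≈ 15.6 A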